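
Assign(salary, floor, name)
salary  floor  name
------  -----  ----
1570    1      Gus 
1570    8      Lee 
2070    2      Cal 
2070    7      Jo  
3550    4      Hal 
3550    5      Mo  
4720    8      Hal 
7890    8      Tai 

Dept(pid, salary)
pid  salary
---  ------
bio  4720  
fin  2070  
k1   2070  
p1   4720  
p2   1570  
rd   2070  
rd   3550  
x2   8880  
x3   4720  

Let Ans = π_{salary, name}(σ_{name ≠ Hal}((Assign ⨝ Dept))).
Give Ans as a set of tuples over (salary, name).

Joining Assign and Dept on salary yields {(1570, 1, Gus, p2), (1570, 8, Lee, p2), (2070, 2, Cal, fin), (2070, 2, Cal, k1), (2070, 2, Cal, rd), (2070, 7, Jo, fin), (2070, 7, Jo, k1), (2070, 7, Jo, rd), (3550, 4, Hal, rd), (3550, 5, Mo, rd), (4720, 8, Hal, bio), (4720, 8, Hal, p1), (4720, 8, Hal, x3)}.
Selection name ≠ Hal: {(1570, 1, Gus, p2), (1570, 8, Lee, p2), (2070, 2, Cal, fin), (2070, 2, Cal, k1), (2070, 2, Cal, rd), (2070, 7, Jo, fin), (2070, 7, Jo, k1), (2070, 7, Jo, rd), (3550, 5, Mo, rd)}
Projecting to salary, name (4 duplicate(s) eliminated): {(1570, Gus), (1570, Lee), (2070, Cal), (2070, Jo), (3550, Mo)}

{(1570, Gus), (1570, Lee), (2070, Cal), (2070, Jo), (3550, Mo)}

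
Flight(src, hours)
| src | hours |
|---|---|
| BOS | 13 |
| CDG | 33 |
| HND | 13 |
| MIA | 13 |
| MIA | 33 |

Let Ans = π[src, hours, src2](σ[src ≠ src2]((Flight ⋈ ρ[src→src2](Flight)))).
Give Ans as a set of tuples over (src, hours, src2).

{(BOS, 13, HND), (BOS, 13, MIA), (CDG, 33, MIA), (HND, 13, BOS), (HND, 13, MIA), (MIA, 13, BOS), (MIA, 13, HND), (MIA, 33, CDG)}

ρ[src→src2]: schema becomes (src2, hours); tuples unchanged.
Natural join on hours: {(BOS, 13, BOS), (BOS, 13, HND), (BOS, 13, MIA), (CDG, 33, CDG), (CDG, 33, MIA), (HND, 13, BOS), (HND, 13, HND), (HND, 13, MIA), (MIA, 13, BOS), (MIA, 13, HND), (MIA, 13, MIA), (MIA, 33, CDG), (MIA, 33, MIA)}
Selection src ≠ src2: {(BOS, 13, HND), (BOS, 13, MIA), (CDG, 33, MIA), (HND, 13, BOS), (HND, 13, MIA), (MIA, 13, BOS), (MIA, 13, HND), (MIA, 33, CDG)}
π[src, hours, src2]: project onto (src, hours, src2) → {(BOS, 13, HND), (BOS, 13, MIA), (CDG, 33, MIA), (HND, 13, BOS), (HND, 13, MIA), (MIA, 13, BOS), (MIA, 13, HND), (MIA, 33, CDG)}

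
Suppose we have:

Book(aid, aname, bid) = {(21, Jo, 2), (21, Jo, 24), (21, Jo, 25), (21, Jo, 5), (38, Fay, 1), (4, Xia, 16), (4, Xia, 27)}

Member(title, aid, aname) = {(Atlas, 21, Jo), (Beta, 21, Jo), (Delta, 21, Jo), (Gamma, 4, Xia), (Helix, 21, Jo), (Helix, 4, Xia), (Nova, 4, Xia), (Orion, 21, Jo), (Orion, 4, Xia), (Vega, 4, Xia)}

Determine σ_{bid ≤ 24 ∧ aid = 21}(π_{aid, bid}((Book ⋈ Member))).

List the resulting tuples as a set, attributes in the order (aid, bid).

{(21, 2), (21, 24), (21, 5)}

Book ⋈ Member (natural join on aid, aname): {(21, Jo, 2, Atlas), (21, Jo, 2, Beta), (21, Jo, 2, Delta), (21, Jo, 2, Helix), (21, Jo, 2, Orion), (21, Jo, 24, Atlas), (21, Jo, 24, Beta), (21, Jo, 24, Delta), (21, Jo, 24, Helix), (21, Jo, 24, Orion), (21, Jo, 25, Atlas), (21, Jo, 25, Beta), (21, Jo, 25, Delta), (21, Jo, 25, Helix), (21, Jo, 25, Orion), (21, Jo, 5, Atlas), (21, Jo, 5, Beta), (21, Jo, 5, Delta), (21, Jo, 5, Helix), (21, Jo, 5, Orion), (4, Xia, 16, Gamma), (4, Xia, 16, Helix), (4, Xia, 16, Nova), (4, Xia, 16, Orion), (4, Xia, 16, Vega), (4, Xia, 27, Gamma), (4, Xia, 27, Helix), (4, Xia, 27, Nova), (4, Xia, 27, Orion), (4, Xia, 27, Vega)}
π_{aid, bid} gives {(21, 2), (21, 24), (21, 25), (21, 5), (4, 16), (4, 27)} (24 duplicate(s) eliminated).
Selection bid ≤ 24 ∧ aid = 21: {(21, 2), (21, 24), (21, 5)}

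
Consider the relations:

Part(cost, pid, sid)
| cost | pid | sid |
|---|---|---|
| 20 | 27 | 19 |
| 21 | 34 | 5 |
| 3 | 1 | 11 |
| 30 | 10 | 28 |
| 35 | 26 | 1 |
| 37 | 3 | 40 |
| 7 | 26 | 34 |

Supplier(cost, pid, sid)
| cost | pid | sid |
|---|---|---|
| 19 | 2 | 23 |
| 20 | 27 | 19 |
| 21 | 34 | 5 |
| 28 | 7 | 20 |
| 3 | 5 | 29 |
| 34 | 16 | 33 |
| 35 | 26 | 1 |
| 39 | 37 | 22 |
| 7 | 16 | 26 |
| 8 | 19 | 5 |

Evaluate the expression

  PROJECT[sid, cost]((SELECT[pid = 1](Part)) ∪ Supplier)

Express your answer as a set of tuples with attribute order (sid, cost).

Filtering on pid = 1 leaves {(3, 1, 11)}.
Union: {(3, 1, 11)} with {(19, 2, 23), (20, 27, 19), (21, 34, 5), (28, 7, 20), (3, 5, 29), (34, 16, 33), (35, 26, 1), (39, 37, 22), (7, 16, 26), (8, 19, 5)} → {(19, 2, 23), (20, 27, 19), (21, 34, 5), (28, 7, 20), (3, 1, 11), (3, 5, 29), (34, 16, 33), (35, 26, 1), (39, 37, 22), (7, 16, 26), (8, 19, 5)}
Projecting to sid, cost: {(1, 35), (11, 3), (19, 20), (20, 28), (22, 39), (23, 19), (26, 7), (29, 3), (33, 34), (5, 21), (5, 8)}

{(1, 35), (11, 3), (19, 20), (20, 28), (22, 39), (23, 19), (26, 7), (29, 3), (33, 34), (5, 21), (5, 8)}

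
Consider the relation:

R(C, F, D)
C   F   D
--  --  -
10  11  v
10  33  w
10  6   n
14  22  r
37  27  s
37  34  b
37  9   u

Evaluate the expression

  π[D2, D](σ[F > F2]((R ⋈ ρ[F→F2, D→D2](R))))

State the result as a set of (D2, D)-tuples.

{(n, v), (n, w), (s, b), (u, b), (u, s), (v, w)}

ρ[F→F2, D→D2]: schema becomes (C, F2, D2); tuples unchanged.
Joining R and ρ[F→F2, D→D2](R) on C yields {(10, 11, v, 11, v), (10, 11, v, 33, w), (10, 11, v, 6, n), (10, 33, w, 11, v), (10, 33, w, 33, w), (10, 33, w, 6, n), (10, 6, n, 11, v), (10, 6, n, 33, w), (10, 6, n, 6, n), (14, 22, r, 22, r), (37, 27, s, 27, s), (37, 27, s, 34, b), (37, 27, s, 9, u), (37, 34, b, 27, s), (37, 34, b, 34, b), (37, 34, b, 9, u), (37, 9, u, 27, s), (37, 9, u, 34, b), (37, 9, u, 9, u)}.
Apply σ_{F > F2}; surviving tuples: {(10, 11, v, 6, n), (10, 33, w, 11, v), (10, 33, w, 6, n), (37, 27, s, 9, u), (37, 34, b, 27, s), (37, 34, b, 9, u)}
π[D2, D]: project onto (D2, D) → {(n, v), (n, w), (s, b), (u, b), (u, s), (v, w)}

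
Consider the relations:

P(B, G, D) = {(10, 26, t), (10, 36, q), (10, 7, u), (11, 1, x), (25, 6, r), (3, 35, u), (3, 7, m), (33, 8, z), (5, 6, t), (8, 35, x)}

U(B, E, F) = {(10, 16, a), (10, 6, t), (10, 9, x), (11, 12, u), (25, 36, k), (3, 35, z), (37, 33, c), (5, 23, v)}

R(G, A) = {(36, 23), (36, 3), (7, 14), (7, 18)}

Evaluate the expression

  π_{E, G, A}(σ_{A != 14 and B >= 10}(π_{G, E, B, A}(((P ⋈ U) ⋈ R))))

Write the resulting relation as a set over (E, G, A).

{(16, 36, 23), (16, 36, 3), (16, 7, 18), (6, 36, 23), (6, 36, 3), (6, 7, 18), (9, 36, 23), (9, 36, 3), (9, 7, 18)}

P ⋈ U (natural join on B): {(10, 26, t, 16, a), (10, 26, t, 6, t), (10, 26, t, 9, x), (10, 36, q, 16, a), (10, 36, q, 6, t), (10, 36, q, 9, x), (10, 7, u, 16, a), (10, 7, u, 6, t), (10, 7, u, 9, x), (11, 1, x, 12, u), (25, 6, r, 36, k), (3, 35, u, 35, z), (3, 7, m, 35, z), (5, 6, t, 23, v)}
(P ⋈ U) ⋈ R (natural join on G): {(10, 36, q, 16, a, 23), (10, 36, q, 16, a, 3), (10, 36, q, 6, t, 23), (10, 36, q, 6, t, 3), (10, 36, q, 9, x, 23), (10, 36, q, 9, x, 3), (10, 7, u, 16, a, 14), (10, 7, u, 16, a, 18), (10, 7, u, 6, t, 14), (10, 7, u, 6, t, 18), (10, 7, u, 9, x, 14), (10, 7, u, 9, x, 18), (3, 7, m, 35, z, 14), (3, 7, m, 35, z, 18)}
π[G, E, B, A]: project onto (G, E, B, A) → {(36, 16, 10, 23), (36, 16, 10, 3), (36, 6, 10, 23), (36, 6, 10, 3), (36, 9, 10, 23), (36, 9, 10, 3), (7, 16, 10, 14), (7, 16, 10, 18), (7, 35, 3, 14), (7, 35, 3, 18), (7, 6, 10, 14), (7, 6, 10, 18), (7, 9, 10, 14), (7, 9, 10, 18)}
σ[A != 14 and B >= 10]: keep tuples satisfying A != 14 and B >= 10 → {(36, 16, 10, 23), (36, 16, 10, 3), (36, 6, 10, 23), (36, 6, 10, 3), (36, 9, 10, 23), (36, 9, 10, 3), (7, 16, 10, 18), (7, 6, 10, 18), (7, 9, 10, 18)}
π[E, G, A]: project onto (E, G, A) → {(16, 36, 23), (16, 36, 3), (16, 7, 18), (6, 36, 23), (6, 36, 3), (6, 7, 18), (9, 36, 23), (9, 36, 3), (9, 7, 18)}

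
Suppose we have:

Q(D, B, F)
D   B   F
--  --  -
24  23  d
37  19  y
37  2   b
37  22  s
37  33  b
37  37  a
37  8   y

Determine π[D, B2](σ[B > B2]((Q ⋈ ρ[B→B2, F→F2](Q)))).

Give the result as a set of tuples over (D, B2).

{(37, 19), (37, 2), (37, 22), (37, 33), (37, 8)}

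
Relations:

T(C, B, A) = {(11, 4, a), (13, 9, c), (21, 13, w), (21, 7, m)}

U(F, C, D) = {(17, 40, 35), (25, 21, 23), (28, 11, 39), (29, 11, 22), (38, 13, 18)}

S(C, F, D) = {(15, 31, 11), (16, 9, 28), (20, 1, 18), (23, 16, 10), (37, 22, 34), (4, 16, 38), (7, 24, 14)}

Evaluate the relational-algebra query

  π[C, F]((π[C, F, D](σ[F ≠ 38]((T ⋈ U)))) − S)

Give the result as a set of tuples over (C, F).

{(11, 28), (11, 29), (21, 25)}

Joining T and U on C yields {(11, 4, a, 28, 39), (11, 4, a, 29, 22), (13, 9, c, 38, 18), (21, 13, w, 25, 23), (21, 7, m, 25, 23)}.
Apply σ_{F ≠ 38}; surviving tuples: {(11, 4, a, 28, 39), (11, 4, a, 29, 22), (21, 13, w, 25, 23), (21, 7, m, 25, 23)}
π[C, F, D]: project onto (C, F, D) (1 duplicate(s) eliminated) → {(11, 28, 39), (11, 29, 22), (21, 25, 23)}
Set difference of the two operands is {(11, 28, 39), (11, 29, 22), (21, 25, 23)}.
π[C, F]: project onto (C, F) → {(11, 28), (11, 29), (21, 25)}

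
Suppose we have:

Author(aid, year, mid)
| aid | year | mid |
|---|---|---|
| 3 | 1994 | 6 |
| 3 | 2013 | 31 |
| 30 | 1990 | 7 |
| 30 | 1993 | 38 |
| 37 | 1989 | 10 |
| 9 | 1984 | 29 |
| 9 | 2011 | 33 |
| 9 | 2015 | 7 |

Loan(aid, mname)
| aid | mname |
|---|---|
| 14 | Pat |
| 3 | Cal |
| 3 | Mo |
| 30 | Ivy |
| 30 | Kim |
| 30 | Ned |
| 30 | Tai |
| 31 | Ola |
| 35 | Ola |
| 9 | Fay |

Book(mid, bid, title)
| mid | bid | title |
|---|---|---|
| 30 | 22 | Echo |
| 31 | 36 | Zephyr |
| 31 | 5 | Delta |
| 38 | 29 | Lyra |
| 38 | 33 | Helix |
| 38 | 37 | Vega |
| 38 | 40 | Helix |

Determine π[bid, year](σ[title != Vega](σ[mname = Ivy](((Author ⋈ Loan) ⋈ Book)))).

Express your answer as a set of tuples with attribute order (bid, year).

Joining Author and Loan on aid yields {(3, 1994, 6, Cal), (3, 1994, 6, Mo), (3, 2013, 31, Cal), (3, 2013, 31, Mo), (30, 1990, 7, Ivy), (30, 1990, 7, Kim), (30, 1990, 7, Ned), (30, 1990, 7, Tai), (30, 1993, 38, Ivy), (30, 1993, 38, Kim), (30, 1993, 38, Ned), (30, 1993, 38, Tai), (9, 1984, 29, Fay), (9, 2011, 33, Fay), (9, 2015, 7, Fay)}.
Joining (Author ⋈ Loan) and Book on mid yields {(3, 2013, 31, Cal, 36, Zephyr), (3, 2013, 31, Cal, 5, Delta), (3, 2013, 31, Mo, 36, Zephyr), (3, 2013, 31, Mo, 5, Delta), (30, 1993, 38, Ivy, 29, Lyra), (30, 1993, 38, Ivy, 33, Helix), (30, 1993, 38, Ivy, 37, Vega), (30, 1993, 38, Ivy, 40, Helix), (30, 1993, 38, Kim, 29, Lyra), (30, 1993, 38, Kim, 33, Helix), (30, 1993, 38, Kim, 37, Vega), (30, 1993, 38, Kim, 40, Helix), (30, 1993, 38, Ned, 29, Lyra), (30, 1993, 38, Ned, 33, Helix), (30, 1993, 38, Ned, 37, Vega), (30, 1993, 38, Ned, 40, Helix), (30, 1993, 38, Tai, 29, Lyra), (30, 1993, 38, Tai, 33, Helix), (30, 1993, 38, Tai, 37, Vega), (30, 1993, 38, Tai, 40, Helix)}.
σ[mname = Ivy]: keep tuples satisfying mname = Ivy → {(30, 1993, 38, Ivy, 29, Lyra), (30, 1993, 38, Ivy, 33, Helix), (30, 1993, 38, Ivy, 37, Vega), (30, 1993, 38, Ivy, 40, Helix)}
σ[title != Vega]: keep tuples satisfying title != Vega → {(30, 1993, 38, Ivy, 29, Lyra), (30, 1993, 38, Ivy, 33, Helix), (30, 1993, 38, Ivy, 40, Helix)}
π[bid, year]: project onto (bid, year) → {(29, 1993), (33, 1993), (40, 1993)}

{(29, 1993), (33, 1993), (40, 1993)}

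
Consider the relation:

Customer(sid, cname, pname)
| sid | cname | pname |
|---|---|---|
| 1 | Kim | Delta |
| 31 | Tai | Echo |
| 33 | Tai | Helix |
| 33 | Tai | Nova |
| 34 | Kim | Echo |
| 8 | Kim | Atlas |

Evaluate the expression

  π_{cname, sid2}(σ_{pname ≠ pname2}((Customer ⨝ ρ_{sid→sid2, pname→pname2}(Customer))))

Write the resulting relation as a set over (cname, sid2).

ρ[sid→sid2, pname→pname2]: schema becomes (sid2, cname, pname2); tuples unchanged.
Joining Customer and ρ_{sid→sid2, pname→pname2}(Customer) on cname yields {(1, Kim, Delta, 1, Delta), (1, Kim, Delta, 34, Echo), (1, Kim, Delta, 8, Atlas), (31, Tai, Echo, 31, Echo), (31, Tai, Echo, 33, Helix), (31, Tai, Echo, 33, Nova), (33, Tai, Helix, 31, Echo), (33, Tai, Helix, 33, Helix), (33, Tai, Helix, 33, Nova), (33, Tai, Nova, 31, Echo), (33, Tai, Nova, 33, Helix), (33, Tai, Nova, 33, Nova), (34, Kim, Echo, 1, Delta), (34, Kim, Echo, 34, Echo), (34, Kim, Echo, 8, Atlas), (8, Kim, Atlas, 1, Delta), (8, Kim, Atlas, 34, Echo), (8, Kim, Atlas, 8, Atlas)}.
Filtering on pname ≠ pname2 leaves {(1, Kim, Delta, 34, Echo), (1, Kim, Delta, 8, Atlas), (31, Tai, Echo, 33, Helix), (31, Tai, Echo, 33, Nova), (33, Tai, Helix, 31, Echo), (33, Tai, Helix, 33, Nova), (33, Tai, Nova, 31, Echo), (33, Tai, Nova, 33, Helix), (34, Kim, Echo, 1, Delta), (34, Kim, Echo, 8, Atlas), (8, Kim, Atlas, 1, Delta), (8, Kim, Atlas, 34, Echo)}.
π[cname, sid2]: project onto (cname, sid2) (7 duplicate(s) eliminated) → {(Kim, 1), (Kim, 34), (Kim, 8), (Tai, 31), (Tai, 33)}

{(Kim, 1), (Kim, 34), (Kim, 8), (Tai, 31), (Tai, 33)}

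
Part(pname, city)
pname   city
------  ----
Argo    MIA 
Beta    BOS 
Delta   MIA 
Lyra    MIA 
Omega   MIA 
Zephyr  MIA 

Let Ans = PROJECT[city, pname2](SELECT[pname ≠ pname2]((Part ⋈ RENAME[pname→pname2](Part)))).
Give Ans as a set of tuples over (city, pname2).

{(MIA, Argo), (MIA, Delta), (MIA, Lyra), (MIA, Omega), (MIA, Zephyr)}

ρ[pname→pname2]: schema becomes (pname2, city); tuples unchanged.
Part ⋈ RENAME[pname→pname2](Part) (natural join on city): {(Argo, MIA, Argo), (Argo, MIA, Delta), (Argo, MIA, Lyra), (Argo, MIA, Omega), (Argo, MIA, Zephyr), (Beta, BOS, Beta), (Delta, MIA, Argo), (Delta, MIA, Delta), (Delta, MIA, Lyra), (Delta, MIA, Omega), (Delta, MIA, Zephyr), (Lyra, MIA, Argo), (Lyra, MIA, Delta), (Lyra, MIA, Lyra), (Lyra, MIA, Omega), (Lyra, MIA, Zephyr), (Omega, MIA, Argo), (Omega, MIA, Delta), (Omega, MIA, Lyra), (Omega, MIA, Omega), (Omega, MIA, Zephyr), (Zephyr, MIA, Argo), (Zephyr, MIA, Delta), (Zephyr, MIA, Lyra), (Zephyr, MIA, Omega), (Zephyr, MIA, Zephyr)}
σ[pname ≠ pname2]: keep tuples satisfying pname ≠ pname2 → {(Argo, MIA, Delta), (Argo, MIA, Lyra), (Argo, MIA, Omega), (Argo, MIA, Zephyr), (Delta, MIA, Argo), (Delta, MIA, Lyra), (Delta, MIA, Omega), (Delta, MIA, Zephyr), (Lyra, MIA, Argo), (Lyra, MIA, Delta), (Lyra, MIA, Omega), (Lyra, MIA, Zephyr), (Omega, MIA, Argo), (Omega, MIA, Delta), (Omega, MIA, Lyra), (Omega, MIA, Zephyr), (Zephyr, MIA, Argo), (Zephyr, MIA, Delta), (Zephyr, MIA, Lyra), (Zephyr, MIA, Omega)}
Projecting to city, pname2 (15 duplicate(s) eliminated): {(MIA, Argo), (MIA, Delta), (MIA, Lyra), (MIA, Omega), (MIA, Zephyr)}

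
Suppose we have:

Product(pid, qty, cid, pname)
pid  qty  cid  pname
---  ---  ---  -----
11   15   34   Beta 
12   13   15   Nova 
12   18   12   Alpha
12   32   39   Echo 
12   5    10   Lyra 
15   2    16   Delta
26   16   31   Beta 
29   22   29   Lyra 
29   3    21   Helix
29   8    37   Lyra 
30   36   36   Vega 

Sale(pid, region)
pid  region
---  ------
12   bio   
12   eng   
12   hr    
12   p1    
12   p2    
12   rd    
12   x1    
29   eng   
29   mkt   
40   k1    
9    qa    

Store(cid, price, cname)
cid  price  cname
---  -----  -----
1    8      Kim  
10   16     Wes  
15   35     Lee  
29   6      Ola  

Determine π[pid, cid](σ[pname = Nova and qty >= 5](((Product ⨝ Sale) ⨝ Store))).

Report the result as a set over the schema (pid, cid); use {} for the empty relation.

{(12, 15)}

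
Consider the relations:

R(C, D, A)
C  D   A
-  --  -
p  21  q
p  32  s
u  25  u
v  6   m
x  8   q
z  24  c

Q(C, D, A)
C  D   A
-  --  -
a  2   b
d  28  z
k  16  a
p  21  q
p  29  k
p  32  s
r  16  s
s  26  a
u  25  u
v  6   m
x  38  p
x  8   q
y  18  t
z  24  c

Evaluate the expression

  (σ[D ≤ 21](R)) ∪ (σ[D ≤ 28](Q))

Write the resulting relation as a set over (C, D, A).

{(a, 2, b), (d, 28, z), (k, 16, a), (p, 21, q), (r, 16, s), (s, 26, a), (u, 25, u), (v, 6, m), (x, 8, q), (y, 18, t), (z, 24, c)}

Apply σ_{D ≤ 21}; surviving tuples: {(p, 21, q), (v, 6, m), (x, 8, q)}
Apply σ_{D ≤ 28}; surviving tuples: {(a, 2, b), (d, 28, z), (k, 16, a), (p, 21, q), (r, 16, s), (s, 26, a), (u, 25, u), (v, 6, m), (x, 8, q), (y, 18, t), (z, 24, c)}
Set union of the two operands is {(a, 2, b), (d, 28, z), (k, 16, a), (p, 21, q), (r, 16, s), (s, 26, a), (u, 25, u), (v, 6, m), (x, 8, q), (y, 18, t), (z, 24, c)}.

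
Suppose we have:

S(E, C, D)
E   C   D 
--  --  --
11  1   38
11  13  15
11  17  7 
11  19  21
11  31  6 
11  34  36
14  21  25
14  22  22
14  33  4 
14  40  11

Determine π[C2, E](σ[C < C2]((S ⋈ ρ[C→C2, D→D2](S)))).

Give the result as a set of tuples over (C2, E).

{(13, 11), (17, 11), (19, 11), (22, 14), (31, 11), (33, 14), (34, 11), (40, 14)}

ρ[C→C2, D→D2]: schema becomes (E, C2, D2); tuples unchanged.
S ⋈ ρ[C→C2, D→D2](S) (natural join on E): {(11, 1, 38, 1, 38), (11, 1, 38, 13, 15), (11, 1, 38, 17, 7), (11, 1, 38, 19, 21), (11, 1, 38, 31, 6), (11, 1, 38, 34, 36), (11, 13, 15, 1, 38), (11, 13, 15, 13, 15), (11, 13, 15, 17, 7), (11, 13, 15, 19, 21), (11, 13, 15, 31, 6), (11, 13, 15, 34, 36), (11, 17, 7, 1, 38), (11, 17, 7, 13, 15), (11, 17, 7, 17, 7), (11, 17, 7, 19, 21), (11, 17, 7, 31, 6), (11, 17, 7, 34, 36), (11, 19, 21, 1, 38), (11, 19, 21, 13, 15), (11, 19, 21, 17, 7), (11, 19, 21, 19, 21), (11, 19, 21, 31, 6), (11, 19, 21, 34, 36), (11, 31, 6, 1, 38), (11, 31, 6, 13, 15), (11, 31, 6, 17, 7), (11, 31, 6, 19, 21), (11, 31, 6, 31, 6), (11, 31, 6, 34, 36), (11, 34, 36, 1, 38), (11, 34, 36, 13, 15), (11, 34, 36, 17, 7), (11, 34, 36, 19, 21), (11, 34, 36, 31, 6), (11, 34, 36, 34, 36), (14, 21, 25, 21, 25), (14, 21, 25, 22, 22), (14, 21, 25, 33, 4), (14, 21, 25, 40, 11), (14, 22, 22, 21, 25), (14, 22, 22, 22, 22), (14, 22, 22, 33, 4), (14, 22, 22, 40, 11), (14, 33, 4, 21, 25), (14, 33, 4, 22, 22), (14, 33, 4, 33, 4), (14, 33, 4, 40, 11), (14, 40, 11, 21, 25), (14, 40, 11, 22, 22), (14, 40, 11, 33, 4), (14, 40, 11, 40, 11)}
Apply σ_{C < C2}; surviving tuples: {(11, 1, 38, 13, 15), (11, 1, 38, 17, 7), (11, 1, 38, 19, 21), (11, 1, 38, 31, 6), (11, 1, 38, 34, 36), (11, 13, 15, 17, 7), (11, 13, 15, 19, 21), (11, 13, 15, 31, 6), (11, 13, 15, 34, 36), (11, 17, 7, 19, 21), (11, 17, 7, 31, 6), (11, 17, 7, 34, 36), (11, 19, 21, 31, 6), (11, 19, 21, 34, 36), (11, 31, 6, 34, 36), (14, 21, 25, 22, 22), (14, 21, 25, 33, 4), (14, 21, 25, 40, 11), (14, 22, 22, 33, 4), (14, 22, 22, 40, 11), (14, 33, 4, 40, 11)}
π[C2, E]: project onto (C2, E) (13 duplicate(s) eliminated) → {(13, 11), (17, 11), (19, 11), (22, 14), (31, 11), (33, 14), (34, 11), (40, 14)}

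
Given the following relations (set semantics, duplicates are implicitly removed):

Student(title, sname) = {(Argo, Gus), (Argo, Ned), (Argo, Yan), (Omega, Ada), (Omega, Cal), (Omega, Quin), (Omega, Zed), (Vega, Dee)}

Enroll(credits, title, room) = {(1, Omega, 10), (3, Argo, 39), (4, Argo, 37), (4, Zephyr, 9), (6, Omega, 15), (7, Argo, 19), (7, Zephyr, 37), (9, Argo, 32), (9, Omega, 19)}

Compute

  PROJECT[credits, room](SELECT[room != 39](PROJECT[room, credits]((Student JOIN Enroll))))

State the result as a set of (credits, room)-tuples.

Natural join on title: {(Argo, Gus, 3, 39), (Argo, Gus, 4, 37), (Argo, Gus, 7, 19), (Argo, Gus, 9, 32), (Argo, Ned, 3, 39), (Argo, Ned, 4, 37), (Argo, Ned, 7, 19), (Argo, Ned, 9, 32), (Argo, Yan, 3, 39), (Argo, Yan, 4, 37), (Argo, Yan, 7, 19), (Argo, Yan, 9, 32), (Omega, Ada, 1, 10), (Omega, Ada, 6, 15), (Omega, Ada, 9, 19), (Omega, Cal, 1, 10), (Omega, Cal, 6, 15), (Omega, Cal, 9, 19), (Omega, Quin, 1, 10), (Omega, Quin, 6, 15), (Omega, Quin, 9, 19), (Omega, Zed, 1, 10), (Omega, Zed, 6, 15), (Omega, Zed, 9, 19)}
Projecting to room, credits (17 duplicate(s) eliminated): {(10, 1), (15, 6), (19, 7), (19, 9), (32, 9), (37, 4), (39, 3)}
Filtering on room != 39 leaves {(10, 1), (15, 6), (19, 7), (19, 9), (32, 9), (37, 4)}.
Projecting to credits, room: {(1, 10), (4, 37), (6, 15), (7, 19), (9, 19), (9, 32)}

{(1, 10), (4, 37), (6, 15), (7, 19), (9, 19), (9, 32)}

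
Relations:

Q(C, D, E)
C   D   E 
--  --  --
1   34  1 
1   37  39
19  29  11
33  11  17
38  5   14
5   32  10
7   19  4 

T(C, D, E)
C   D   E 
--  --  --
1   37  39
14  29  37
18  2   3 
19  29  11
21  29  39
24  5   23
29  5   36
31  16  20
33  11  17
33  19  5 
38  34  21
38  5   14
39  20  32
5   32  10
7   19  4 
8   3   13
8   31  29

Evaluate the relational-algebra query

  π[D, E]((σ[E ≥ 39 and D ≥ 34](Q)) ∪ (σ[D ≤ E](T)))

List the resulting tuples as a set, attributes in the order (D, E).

{(11, 17), (16, 20), (2, 3), (20, 32), (29, 37), (29, 39), (3, 13), (37, 39), (5, 14), (5, 23), (5, 36)}

Apply σ_{E ≥ 39 and D ≥ 34}; surviving tuples: {(1, 37, 39)}
Apply σ_{D ≤ E}; surviving tuples: {(1, 37, 39), (14, 29, 37), (18, 2, 3), (21, 29, 39), (24, 5, 23), (29, 5, 36), (31, 16, 20), (33, 11, 17), (38, 5, 14), (39, 20, 32), (8, 3, 13)}
Taking the union: {(1, 37, 39), (14, 29, 37), (18, 2, 3), (21, 29, 39), (24, 5, 23), (29, 5, 36), (31, 16, 20), (33, 11, 17), (38, 5, 14), (39, 20, 32), (8, 3, 13)}
π_{D, E} gives {(11, 17), (16, 20), (2, 3), (20, 32), (29, 37), (29, 39), (3, 13), (37, 39), (5, 14), (5, 23), (5, 36)}.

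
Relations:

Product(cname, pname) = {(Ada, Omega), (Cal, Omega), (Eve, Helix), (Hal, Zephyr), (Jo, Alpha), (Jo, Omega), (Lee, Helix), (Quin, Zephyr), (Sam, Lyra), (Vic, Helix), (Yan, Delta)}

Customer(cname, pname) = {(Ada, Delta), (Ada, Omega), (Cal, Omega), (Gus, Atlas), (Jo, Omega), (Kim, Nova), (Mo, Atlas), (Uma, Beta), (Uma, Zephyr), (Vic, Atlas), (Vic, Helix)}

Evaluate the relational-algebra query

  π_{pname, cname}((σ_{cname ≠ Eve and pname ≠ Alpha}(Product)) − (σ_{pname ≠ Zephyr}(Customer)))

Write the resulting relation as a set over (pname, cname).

{(Delta, Yan), (Helix, Lee), (Lyra, Sam), (Zephyr, Hal), (Zephyr, Quin)}

σ[cname ≠ Eve and pname ≠ Alpha]: keep tuples satisfying cname ≠ Eve and pname ≠ Alpha → {(Ada, Omega), (Cal, Omega), (Hal, Zephyr), (Jo, Omega), (Lee, Helix), (Quin, Zephyr), (Sam, Lyra), (Vic, Helix), (Yan, Delta)}
σ[pname ≠ Zephyr]: keep tuples satisfying pname ≠ Zephyr → {(Ada, Delta), (Ada, Omega), (Cal, Omega), (Gus, Atlas), (Jo, Omega), (Kim, Nova), (Mo, Atlas), (Uma, Beta), (Vic, Atlas), (Vic, Helix)}
Difference: {(Ada, Omega), (Cal, Omega), (Hal, Zephyr), (Jo, Omega), (Lee, Helix), (Quin, Zephyr), (Sam, Lyra), (Vic, Helix), (Yan, Delta)} with {(Ada, Delta), (Ada, Omega), (Cal, Omega), (Gus, Atlas), (Jo, Omega), (Kim, Nova), (Mo, Atlas), (Uma, Beta), (Vic, Atlas), (Vic, Helix)} → {(Hal, Zephyr), (Lee, Helix), (Quin, Zephyr), (Sam, Lyra), (Yan, Delta)}
Keep only column(s) pname, cname: {(Delta, Yan), (Helix, Lee), (Lyra, Sam), (Zephyr, Hal), (Zephyr, Quin)}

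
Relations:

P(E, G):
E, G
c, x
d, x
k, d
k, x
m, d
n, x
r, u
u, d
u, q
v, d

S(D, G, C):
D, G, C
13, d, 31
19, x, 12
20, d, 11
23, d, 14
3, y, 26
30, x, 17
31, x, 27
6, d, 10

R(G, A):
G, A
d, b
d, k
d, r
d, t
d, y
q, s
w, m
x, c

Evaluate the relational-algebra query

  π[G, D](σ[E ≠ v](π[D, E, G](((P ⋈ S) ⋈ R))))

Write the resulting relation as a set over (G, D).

P ⋈ S (natural join on G): {(c, x, 19, 12), (c, x, 30, 17), (c, x, 31, 27), (d, x, 19, 12), (d, x, 30, 17), (d, x, 31, 27), (k, d, 13, 31), (k, d, 20, 11), (k, d, 23, 14), (k, d, 6, 10), (k, x, 19, 12), (k, x, 30, 17), (k, x, 31, 27), (m, d, 13, 31), (m, d, 20, 11), (m, d, 23, 14), (m, d, 6, 10), (n, x, 19, 12), (n, x, 30, 17), (n, x, 31, 27), (u, d, 13, 31), (u, d, 20, 11), (u, d, 23, 14), (u, d, 6, 10), (v, d, 13, 31), (v, d, 20, 11), (v, d, 23, 14), (v, d, 6, 10)}
(P ⋈ S) ⋈ R (natural join on G): {(c, x, 19, 12, c), (c, x, 30, 17, c), (c, x, 31, 27, c), (d, x, 19, 12, c), (d, x, 30, 17, c), (d, x, 31, 27, c), (k, d, 13, 31, b), (k, d, 13, 31, k), (k, d, 13, 31, r), (k, d, 13, 31, t), (k, d, 13, 31, y), (k, d, 20, 11, b), (k, d, 20, 11, k), (k, d, 20, 11, r), (k, d, 20, 11, t), (k, d, 20, 11, y), (k, d, 23, 14, b), (k, d, 23, 14, k), (k, d, 23, 14, r), (k, d, 23, 14, t), (k, d, 23, 14, y), (k, d, 6, 10, b), (k, d, 6, 10, k), (k, d, 6, 10, r), (k, d, 6, 10, t), (k, d, 6, 10, y), (k, x, 19, 12, c), (k, x, 30, 17, c), (k, x, 31, 27, c), (m, d, 13, 31, b), (m, d, 13, 31, k), (m, d, 13, 31, r), (m, d, 13, 31, t), (m, d, 13, 31, y), (m, d, 20, 11, b), (m, d, 20, 11, k), (m, d, 20, 11, r), (m, d, 20, 11, t), (m, d, 20, 11, y), (m, d, 23, 14, b), (m, d, 23, 14, k), (m, d, 23, 14, r), (m, d, 23, 14, t), (m, d, 23, 14, y), (m, d, 6, 10, b), (m, d, 6, 10, k), (m, d, 6, 10, r), (m, d, 6, 10, t), (m, d, 6, 10, y), (n, x, 19, 12, c), (n, x, 30, 17, c), (n, x, 31, 27, c), (u, d, 13, 31, b), (u, d, 13, 31, k), (u, d, 13, 31, r), (u, d, 13, 31, t), (u, d, 13, 31, y), (u, d, 20, 11, b), (u, d, 20, 11, k), (u, d, 20, 11, r), (u, d, 20, 11, t), (u, d, 20, 11, y), (u, d, 23, 14, b), (u, d, 23, 14, k), (u, d, 23, 14, r), (u, d, 23, 14, t), (u, d, 23, 14, y), (u, d, 6, 10, b), (u, d, 6, 10, k), (u, d, 6, 10, r), (u, d, 6, 10, t), (u, d, 6, 10, y), (v, d, 13, 31, b), (v, d, 13, 31, k), (v, d, 13, 31, r), (v, d, 13, 31, t), (v, d, 13, 31, y), (v, d, 20, 11, b), (v, d, 20, 11, k), (v, d, 20, 11, r), (v, d, 20, 11, t), (v, d, 20, 11, y), (v, d, 23, 14, b), (v, d, 23, 14, k), (v, d, 23, 14, r), (v, d, 23, 14, t), (v, d, 23, 14, y), (v, d, 6, 10, b), (v, d, 6, 10, k), (v, d, 6, 10, r), (v, d, 6, 10, t), (v, d, 6, 10, y)}
Projecting to D, E, G (64 duplicate(s) eliminated): {(13, k, d), (13, m, d), (13, u, d), (13, v, d), (19, c, x), (19, d, x), (19, k, x), (19, n, x), (20, k, d), (20, m, d), (20, u, d), (20, v, d), (23, k, d), (23, m, d), (23, u, d), (23, v, d), (30, c, x), (30, d, x), (30, k, x), (30, n, x), (31, c, x), (31, d, x), (31, k, x), (31, n, x), (6, k, d), (6, m, d), (6, u, d), (6, v, d)}
σ[E ≠ v]: keep tuples satisfying E ≠ v → {(13, k, d), (13, m, d), (13, u, d), (19, c, x), (19, d, x), (19, k, x), (19, n, x), (20, k, d), (20, m, d), (20, u, d), (23, k, d), (23, m, d), (23, u, d), (30, c, x), (30, d, x), (30, k, x), (30, n, x), (31, c, x), (31, d, x), (31, k, x), (31, n, x), (6, k, d), (6, m, d), (6, u, d)}
Projecting to G, D (17 duplicate(s) eliminated): {(d, 13), (d, 20), (d, 23), (d, 6), (x, 19), (x, 30), (x, 31)}

{(d, 13), (d, 20), (d, 23), (d, 6), (x, 19), (x, 30), (x, 31)}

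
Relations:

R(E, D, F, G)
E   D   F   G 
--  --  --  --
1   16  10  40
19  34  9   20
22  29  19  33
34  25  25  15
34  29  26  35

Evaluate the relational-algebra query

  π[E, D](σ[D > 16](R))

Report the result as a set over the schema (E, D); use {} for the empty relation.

Apply σ_{D > 16}; surviving tuples: {(19, 34, 9, 20), (22, 29, 19, 33), (34, 25, 25, 15), (34, 29, 26, 35)}
π[E, D]: project onto (E, D) → {(19, 34), (22, 29), (34, 25), (34, 29)}

{(19, 34), (22, 29), (34, 25), (34, 29)}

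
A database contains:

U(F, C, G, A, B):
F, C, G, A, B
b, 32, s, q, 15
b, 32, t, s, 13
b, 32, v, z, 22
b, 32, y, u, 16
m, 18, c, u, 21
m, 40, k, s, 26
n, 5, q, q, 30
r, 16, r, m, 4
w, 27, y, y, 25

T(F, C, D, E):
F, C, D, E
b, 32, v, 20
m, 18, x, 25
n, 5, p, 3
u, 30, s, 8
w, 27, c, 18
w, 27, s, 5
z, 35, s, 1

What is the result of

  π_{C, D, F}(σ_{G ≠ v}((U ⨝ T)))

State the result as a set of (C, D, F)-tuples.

Joining U and T on F, C yields {(b, 32, s, q, 15, v, 20), (b, 32, t, s, 13, v, 20), (b, 32, v, z, 22, v, 20), (b, 32, y, u, 16, v, 20), (m, 18, c, u, 21, x, 25), (n, 5, q, q, 30, p, 3), (w, 27, y, y, 25, c, 18), (w, 27, y, y, 25, s, 5)}.
Apply σ_{G ≠ v}; surviving tuples: {(b, 32, s, q, 15, v, 20), (b, 32, t, s, 13, v, 20), (b, 32, y, u, 16, v, 20), (m, 18, c, u, 21, x, 25), (n, 5, q, q, 30, p, 3), (w, 27, y, y, 25, c, 18), (w, 27, y, y, 25, s, 5)}
π_{C, D, F} gives {(18, x, m), (27, c, w), (27, s, w), (32, v, b), (5, p, n)} (2 duplicate(s) eliminated).

{(18, x, m), (27, c, w), (27, s, w), (32, v, b), (5, p, n)}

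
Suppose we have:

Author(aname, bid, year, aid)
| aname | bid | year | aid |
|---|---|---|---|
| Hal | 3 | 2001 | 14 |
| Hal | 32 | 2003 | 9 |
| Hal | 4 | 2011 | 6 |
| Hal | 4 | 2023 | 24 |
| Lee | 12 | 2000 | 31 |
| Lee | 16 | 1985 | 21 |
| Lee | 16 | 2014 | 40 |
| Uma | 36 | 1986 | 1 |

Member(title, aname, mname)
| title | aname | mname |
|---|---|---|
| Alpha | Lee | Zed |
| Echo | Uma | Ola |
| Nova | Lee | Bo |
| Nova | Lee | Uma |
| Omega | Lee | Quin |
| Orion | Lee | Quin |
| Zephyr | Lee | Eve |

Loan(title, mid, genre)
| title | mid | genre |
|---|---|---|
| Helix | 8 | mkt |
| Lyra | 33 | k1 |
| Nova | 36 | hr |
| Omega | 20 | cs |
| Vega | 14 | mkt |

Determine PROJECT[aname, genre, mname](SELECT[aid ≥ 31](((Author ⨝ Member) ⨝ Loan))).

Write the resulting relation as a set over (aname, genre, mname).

Author ⋈ Member (natural join on aname): {(Lee, 12, 2000, 31, Alpha, Zed), (Lee, 12, 2000, 31, Nova, Bo), (Lee, 12, 2000, 31, Nova, Uma), (Lee, 12, 2000, 31, Omega, Quin), (Lee, 12, 2000, 31, Orion, Quin), (Lee, 12, 2000, 31, Zephyr, Eve), (Lee, 16, 1985, 21, Alpha, Zed), (Lee, 16, 1985, 21, Nova, Bo), (Lee, 16, 1985, 21, Nova, Uma), (Lee, 16, 1985, 21, Omega, Quin), (Lee, 16, 1985, 21, Orion, Quin), (Lee, 16, 1985, 21, Zephyr, Eve), (Lee, 16, 2014, 40, Alpha, Zed), (Lee, 16, 2014, 40, Nova, Bo), (Lee, 16, 2014, 40, Nova, Uma), (Lee, 16, 2014, 40, Omega, Quin), (Lee, 16, 2014, 40, Orion, Quin), (Lee, 16, 2014, 40, Zephyr, Eve), (Uma, 36, 1986, 1, Echo, Ola)}
(Author ⨝ Member) ⋈ Loan (natural join on title): {(Lee, 12, 2000, 31, Nova, Bo, 36, hr), (Lee, 12, 2000, 31, Nova, Uma, 36, hr), (Lee, 12, 2000, 31, Omega, Quin, 20, cs), (Lee, 16, 1985, 21, Nova, Bo, 36, hr), (Lee, 16, 1985, 21, Nova, Uma, 36, hr), (Lee, 16, 1985, 21, Omega, Quin, 20, cs), (Lee, 16, 2014, 40, Nova, Bo, 36, hr), (Lee, 16, 2014, 40, Nova, Uma, 36, hr), (Lee, 16, 2014, 40, Omega, Quin, 20, cs)}
Apply σ_{aid ≥ 31}; surviving tuples: {(Lee, 12, 2000, 31, Nova, Bo, 36, hr), (Lee, 12, 2000, 31, Nova, Uma, 36, hr), (Lee, 12, 2000, 31, Omega, Quin, 20, cs), (Lee, 16, 2014, 40, Nova, Bo, 36, hr), (Lee, 16, 2014, 40, Nova, Uma, 36, hr), (Lee, 16, 2014, 40, Omega, Quin, 20, cs)}
Projecting to aname, genre, mname (3 duplicate(s) eliminated): {(Lee, cs, Quin), (Lee, hr, Bo), (Lee, hr, Uma)}

{(Lee, cs, Quin), (Lee, hr, Bo), (Lee, hr, Uma)}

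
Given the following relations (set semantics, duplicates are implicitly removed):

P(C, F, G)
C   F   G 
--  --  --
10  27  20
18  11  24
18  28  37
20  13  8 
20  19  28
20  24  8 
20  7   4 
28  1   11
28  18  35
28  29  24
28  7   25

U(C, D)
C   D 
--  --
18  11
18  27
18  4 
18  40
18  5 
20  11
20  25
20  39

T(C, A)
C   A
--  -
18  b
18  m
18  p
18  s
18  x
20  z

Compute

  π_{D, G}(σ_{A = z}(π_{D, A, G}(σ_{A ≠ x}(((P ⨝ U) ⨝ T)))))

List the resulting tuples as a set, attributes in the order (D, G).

Natural join on C: {(18, 11, 24, 11), (18, 11, 24, 27), (18, 11, 24, 4), (18, 11, 24, 40), (18, 11, 24, 5), (18, 28, 37, 11), (18, 28, 37, 27), (18, 28, 37, 4), (18, 28, 37, 40), (18, 28, 37, 5), (20, 13, 8, 11), (20, 13, 8, 25), (20, 13, 8, 39), (20, 19, 28, 11), (20, 19, 28, 25), (20, 19, 28, 39), (20, 24, 8, 11), (20, 24, 8, 25), (20, 24, 8, 39), (20, 7, 4, 11), (20, 7, 4, 25), (20, 7, 4, 39)}
Natural join on C: {(18, 11, 24, 11, b), (18, 11, 24, 11, m), (18, 11, 24, 11, p), (18, 11, 24, 11, s), (18, 11, 24, 11, x), (18, 11, 24, 27, b), (18, 11, 24, 27, m), (18, 11, 24, 27, p), (18, 11, 24, 27, s), (18, 11, 24, 27, x), (18, 11, 24, 4, b), (18, 11, 24, 4, m), (18, 11, 24, 4, p), (18, 11, 24, 4, s), (18, 11, 24, 4, x), (18, 11, 24, 40, b), (18, 11, 24, 40, m), (18, 11, 24, 40, p), (18, 11, 24, 40, s), (18, 11, 24, 40, x), (18, 11, 24, 5, b), (18, 11, 24, 5, m), (18, 11, 24, 5, p), (18, 11, 24, 5, s), (18, 11, 24, 5, x), (18, 28, 37, 11, b), (18, 28, 37, 11, m), (18, 28, 37, 11, p), (18, 28, 37, 11, s), (18, 28, 37, 11, x), (18, 28, 37, 27, b), (18, 28, 37, 27, m), (18, 28, 37, 27, p), (18, 28, 37, 27, s), (18, 28, 37, 27, x), (18, 28, 37, 4, b), (18, 28, 37, 4, m), (18, 28, 37, 4, p), (18, 28, 37, 4, s), (18, 28, 37, 4, x), (18, 28, 37, 40, b), (18, 28, 37, 40, m), (18, 28, 37, 40, p), (18, 28, 37, 40, s), (18, 28, 37, 40, x), (18, 28, 37, 5, b), (18, 28, 37, 5, m), (18, 28, 37, 5, p), (18, 28, 37, 5, s), (18, 28, 37, 5, x), (20, 13, 8, 11, z), (20, 13, 8, 25, z), (20, 13, 8, 39, z), (20, 19, 28, 11, z), (20, 19, 28, 25, z), (20, 19, 28, 39, z), (20, 24, 8, 11, z), (20, 24, 8, 25, z), (20, 24, 8, 39, z), (20, 7, 4, 11, z), (20, 7, 4, 25, z), (20, 7, 4, 39, z)}
σ[A ≠ x]: keep tuples satisfying A ≠ x → {(18, 11, 24, 11, b), (18, 11, 24, 11, m), (18, 11, 24, 11, p), (18, 11, 24, 11, s), (18, 11, 24, 27, b), (18, 11, 24, 27, m), (18, 11, 24, 27, p), (18, 11, 24, 27, s), (18, 11, 24, 4, b), (18, 11, 24, 4, m), (18, 11, 24, 4, p), (18, 11, 24, 4, s), (18, 11, 24, 40, b), (18, 11, 24, 40, m), (18, 11, 24, 40, p), (18, 11, 24, 40, s), (18, 11, 24, 5, b), (18, 11, 24, 5, m), (18, 11, 24, 5, p), (18, 11, 24, 5, s), (18, 28, 37, 11, b), (18, 28, 37, 11, m), (18, 28, 37, 11, p), (18, 28, 37, 11, s), (18, 28, 37, 27, b), (18, 28, 37, 27, m), (18, 28, 37, 27, p), (18, 28, 37, 27, s), (18, 28, 37, 4, b), (18, 28, 37, 4, m), (18, 28, 37, 4, p), (18, 28, 37, 4, s), (18, 28, 37, 40, b), (18, 28, 37, 40, m), (18, 28, 37, 40, p), (18, 28, 37, 40, s), (18, 28, 37, 5, b), (18, 28, 37, 5, m), (18, 28, 37, 5, p), (18, 28, 37, 5, s), (20, 13, 8, 11, z), (20, 13, 8, 25, z), (20, 13, 8, 39, z), (20, 19, 28, 11, z), (20, 19, 28, 25, z), (20, 19, 28, 39, z), (20, 24, 8, 11, z), (20, 24, 8, 25, z), (20, 24, 8, 39, z), (20, 7, 4, 11, z), (20, 7, 4, 25, z), (20, 7, 4, 39, z)}
Keep only column(s) D, A, G (3 duplicate(s) eliminated): {(11, b, 24), (11, b, 37), (11, m, 24), (11, m, 37), (11, p, 24), (11, p, 37), (11, s, 24), (11, s, 37), (11, z, 28), (11, z, 4), (11, z, 8), (25, z, 28), (25, z, 4), (25, z, 8), (27, b, 24), (27, b, 37), (27, m, 24), (27, m, 37), (27, p, 24), (27, p, 37), (27, s, 24), (27, s, 37), (39, z, 28), (39, z, 4), (39, z, 8), (4, b, 24), (4, b, 37), (4, m, 24), (4, m, 37), (4, p, 24), (4, p, 37), (4, s, 24), (4, s, 37), (40, b, 24), (40, b, 37), (40, m, 24), (40, m, 37), (40, p, 24), (40, p, 37), (40, s, 24), (40, s, 37), (5, b, 24), (5, b, 37), (5, m, 24), (5, m, 37), (5, p, 24), (5, p, 37), (5, s, 24), (5, s, 37)}
σ[A = z]: keep tuples satisfying A = z → {(11, z, 28), (11, z, 4), (11, z, 8), (25, z, 28), (25, z, 4), (25, z, 8), (39, z, 28), (39, z, 4), (39, z, 8)}
Keep only column(s) D, G: {(11, 28), (11, 4), (11, 8), (25, 28), (25, 4), (25, 8), (39, 28), (39, 4), (39, 8)}

{(11, 28), (11, 4), (11, 8), (25, 28), (25, 4), (25, 8), (39, 28), (39, 4), (39, 8)}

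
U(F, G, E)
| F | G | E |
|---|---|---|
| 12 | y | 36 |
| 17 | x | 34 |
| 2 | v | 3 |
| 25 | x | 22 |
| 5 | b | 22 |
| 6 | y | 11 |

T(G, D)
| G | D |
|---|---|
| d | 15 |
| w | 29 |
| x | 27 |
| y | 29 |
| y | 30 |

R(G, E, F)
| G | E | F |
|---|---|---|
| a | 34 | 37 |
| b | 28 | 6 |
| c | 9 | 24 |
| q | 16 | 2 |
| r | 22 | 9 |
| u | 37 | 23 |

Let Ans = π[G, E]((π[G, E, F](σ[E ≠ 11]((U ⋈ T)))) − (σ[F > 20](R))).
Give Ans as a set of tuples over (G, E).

Joining U and T on G yields {(12, y, 36, 29), (12, y, 36, 30), (17, x, 34, 27), (25, x, 22, 27), (6, y, 11, 29), (6, y, 11, 30)}.
Filtering on E ≠ 11 leaves {(12, y, 36, 29), (12, y, 36, 30), (17, x, 34, 27), (25, x, 22, 27)}.
π_{G, E, F} gives {(x, 22, 25), (x, 34, 17), (y, 36, 12)} (1 duplicate(s) eliminated).
Filtering on F > 20 leaves {(a, 34, 37), (c, 9, 24), (u, 37, 23)}.
Taking the difference: {(x, 22, 25), (x, 34, 17), (y, 36, 12)}
π_{G, E} gives {(x, 22), (x, 34), (y, 36)}.

{(x, 22), (x, 34), (y, 36)}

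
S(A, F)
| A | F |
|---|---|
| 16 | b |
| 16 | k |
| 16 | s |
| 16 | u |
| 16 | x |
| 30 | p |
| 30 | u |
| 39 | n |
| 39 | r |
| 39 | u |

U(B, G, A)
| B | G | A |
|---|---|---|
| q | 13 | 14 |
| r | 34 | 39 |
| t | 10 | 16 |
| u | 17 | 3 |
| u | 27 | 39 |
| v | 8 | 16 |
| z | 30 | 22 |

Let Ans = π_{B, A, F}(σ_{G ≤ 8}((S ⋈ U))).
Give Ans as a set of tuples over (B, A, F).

Natural join on A: {(16, b, t, 10), (16, b, v, 8), (16, k, t, 10), (16, k, v, 8), (16, s, t, 10), (16, s, v, 8), (16, u, t, 10), (16, u, v, 8), (16, x, t, 10), (16, x, v, 8), (39, n, r, 34), (39, n, u, 27), (39, r, r, 34), (39, r, u, 27), (39, u, r, 34), (39, u, u, 27)}
σ[G ≤ 8]: keep tuples satisfying G ≤ 8 → {(16, b, v, 8), (16, k, v, 8), (16, s, v, 8), (16, u, v, 8), (16, x, v, 8)}
π[B, A, F]: project onto (B, A, F) → {(v, 16, b), (v, 16, k), (v, 16, s), (v, 16, u), (v, 16, x)}

{(v, 16, b), (v, 16, k), (v, 16, s), (v, 16, u), (v, 16, x)}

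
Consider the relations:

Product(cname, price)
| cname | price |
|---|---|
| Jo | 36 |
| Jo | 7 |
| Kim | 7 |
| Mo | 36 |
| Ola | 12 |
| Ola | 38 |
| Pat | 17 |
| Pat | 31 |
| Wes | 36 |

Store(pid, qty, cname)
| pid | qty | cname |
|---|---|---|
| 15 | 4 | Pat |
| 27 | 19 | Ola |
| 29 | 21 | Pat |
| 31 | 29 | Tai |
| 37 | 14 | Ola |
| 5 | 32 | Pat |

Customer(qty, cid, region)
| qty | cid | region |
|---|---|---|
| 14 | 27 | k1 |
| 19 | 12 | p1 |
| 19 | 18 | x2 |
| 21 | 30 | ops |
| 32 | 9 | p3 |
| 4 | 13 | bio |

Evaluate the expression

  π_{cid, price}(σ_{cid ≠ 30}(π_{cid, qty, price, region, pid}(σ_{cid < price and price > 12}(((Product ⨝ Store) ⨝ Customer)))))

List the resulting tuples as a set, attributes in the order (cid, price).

Natural join on cname: {(Ola, 12, 27, 19), (Ola, 12, 37, 14), (Ola, 38, 27, 19), (Ola, 38, 37, 14), (Pat, 17, 15, 4), (Pat, 17, 29, 21), (Pat, 17, 5, 32), (Pat, 31, 15, 4), (Pat, 31, 29, 21), (Pat, 31, 5, 32)}
Natural join on qty: {(Ola, 12, 27, 19, 12, p1), (Ola, 12, 27, 19, 18, x2), (Ola, 12, 37, 14, 27, k1), (Ola, 38, 27, 19, 12, p1), (Ola, 38, 27, 19, 18, x2), (Ola, 38, 37, 14, 27, k1), (Pat, 17, 15, 4, 13, bio), (Pat, 17, 29, 21, 30, ops), (Pat, 17, 5, 32, 9, p3), (Pat, 31, 15, 4, 13, bio), (Pat, 31, 29, 21, 30, ops), (Pat, 31, 5, 32, 9, p3)}
Selection cid < price and price > 12: {(Ola, 38, 27, 19, 12, p1), (Ola, 38, 27, 19, 18, x2), (Ola, 38, 37, 14, 27, k1), (Pat, 17, 15, 4, 13, bio), (Pat, 17, 5, 32, 9, p3), (Pat, 31, 15, 4, 13, bio), (Pat, 31, 29, 21, 30, ops), (Pat, 31, 5, 32, 9, p3)}
Projecting to cid, qty, price, region, pid: {(12, 19, 38, p1, 27), (13, 4, 17, bio, 15), (13, 4, 31, bio, 15), (18, 19, 38, x2, 27), (27, 14, 38, k1, 37), (30, 21, 31, ops, 29), (9, 32, 17, p3, 5), (9, 32, 31, p3, 5)}
Selection cid ≠ 30: {(12, 19, 38, p1, 27), (13, 4, 17, bio, 15), (13, 4, 31, bio, 15), (18, 19, 38, x2, 27), (27, 14, 38, k1, 37), (9, 32, 17, p3, 5), (9, 32, 31, p3, 5)}
Projecting to cid, price: {(12, 38), (13, 17), (13, 31), (18, 38), (27, 38), (9, 17), (9, 31)}

{(12, 38), (13, 17), (13, 31), (18, 38), (27, 38), (9, 17), (9, 31)}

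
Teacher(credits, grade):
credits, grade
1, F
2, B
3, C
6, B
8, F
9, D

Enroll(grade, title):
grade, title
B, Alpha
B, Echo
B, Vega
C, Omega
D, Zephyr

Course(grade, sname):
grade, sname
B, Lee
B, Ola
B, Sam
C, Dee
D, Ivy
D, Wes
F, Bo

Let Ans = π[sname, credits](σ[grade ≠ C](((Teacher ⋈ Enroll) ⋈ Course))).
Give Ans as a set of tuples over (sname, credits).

{(Ivy, 9), (Lee, 2), (Lee, 6), (Ola, 2), (Ola, 6), (Sam, 2), (Sam, 6), (Wes, 9)}

Teacher ⋈ Enroll (natural join on grade): {(2, B, Alpha), (2, B, Echo), (2, B, Vega), (3, C, Omega), (6, B, Alpha), (6, B, Echo), (6, B, Vega), (9, D, Zephyr)}
(Teacher ⋈ Enroll) ⋈ Course (natural join on grade): {(2, B, Alpha, Lee), (2, B, Alpha, Ola), (2, B, Alpha, Sam), (2, B, Echo, Lee), (2, B, Echo, Ola), (2, B, Echo, Sam), (2, B, Vega, Lee), (2, B, Vega, Ola), (2, B, Vega, Sam), (3, C, Omega, Dee), (6, B, Alpha, Lee), (6, B, Alpha, Ola), (6, B, Alpha, Sam), (6, B, Echo, Lee), (6, B, Echo, Ola), (6, B, Echo, Sam), (6, B, Vega, Lee), (6, B, Vega, Ola), (6, B, Vega, Sam), (9, D, Zephyr, Ivy), (9, D, Zephyr, Wes)}
Apply σ_{grade ≠ C}; surviving tuples: {(2, B, Alpha, Lee), (2, B, Alpha, Ola), (2, B, Alpha, Sam), (2, B, Echo, Lee), (2, B, Echo, Ola), (2, B, Echo, Sam), (2, B, Vega, Lee), (2, B, Vega, Ola), (2, B, Vega, Sam), (6, B, Alpha, Lee), (6, B, Alpha, Ola), (6, B, Alpha, Sam), (6, B, Echo, Lee), (6, B, Echo, Ola), (6, B, Echo, Sam), (6, B, Vega, Lee), (6, B, Vega, Ola), (6, B, Vega, Sam), (9, D, Zephyr, Ivy), (9, D, Zephyr, Wes)}
π_{sname, credits} gives {(Ivy, 9), (Lee, 2), (Lee, 6), (Ola, 2), (Ola, 6), (Sam, 2), (Sam, 6), (Wes, 9)} (12 duplicate(s) eliminated).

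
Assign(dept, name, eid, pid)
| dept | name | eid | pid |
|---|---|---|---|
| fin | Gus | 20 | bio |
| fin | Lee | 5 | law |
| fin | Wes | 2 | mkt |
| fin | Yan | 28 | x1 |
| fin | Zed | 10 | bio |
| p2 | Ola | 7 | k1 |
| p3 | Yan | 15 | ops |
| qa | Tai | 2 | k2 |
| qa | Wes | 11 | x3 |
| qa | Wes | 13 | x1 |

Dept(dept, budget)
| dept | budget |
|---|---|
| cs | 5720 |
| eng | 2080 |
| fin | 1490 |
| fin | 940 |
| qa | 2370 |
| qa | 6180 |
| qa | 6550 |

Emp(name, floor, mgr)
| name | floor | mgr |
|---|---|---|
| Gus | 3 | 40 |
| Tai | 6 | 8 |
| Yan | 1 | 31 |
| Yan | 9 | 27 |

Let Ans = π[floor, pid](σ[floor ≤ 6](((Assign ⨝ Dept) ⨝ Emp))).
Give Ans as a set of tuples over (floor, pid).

{(1, x1), (3, bio), (6, k2)}

Natural join on dept: {(fin, Gus, 20, bio, 1490), (fin, Gus, 20, bio, 940), (fin, Lee, 5, law, 1490), (fin, Lee, 5, law, 940), (fin, Wes, 2, mkt, 1490), (fin, Wes, 2, mkt, 940), (fin, Yan, 28, x1, 1490), (fin, Yan, 28, x1, 940), (fin, Zed, 10, bio, 1490), (fin, Zed, 10, bio, 940), (qa, Tai, 2, k2, 2370), (qa, Tai, 2, k2, 6180), (qa, Tai, 2, k2, 6550), (qa, Wes, 11, x3, 2370), (qa, Wes, 11, x3, 6180), (qa, Wes, 11, x3, 6550), (qa, Wes, 13, x1, 2370), (qa, Wes, 13, x1, 6180), (qa, Wes, 13, x1, 6550)}
Natural join on name: {(fin, Gus, 20, bio, 1490, 3, 40), (fin, Gus, 20, bio, 940, 3, 40), (fin, Yan, 28, x1, 1490, 1, 31), (fin, Yan, 28, x1, 1490, 9, 27), (fin, Yan, 28, x1, 940, 1, 31), (fin, Yan, 28, x1, 940, 9, 27), (qa, Tai, 2, k2, 2370, 6, 8), (qa, Tai, 2, k2, 6180, 6, 8), (qa, Tai, 2, k2, 6550, 6, 8)}
Filtering on floor ≤ 6 leaves {(fin, Gus, 20, bio, 1490, 3, 40), (fin, Gus, 20, bio, 940, 3, 40), (fin, Yan, 28, x1, 1490, 1, 31), (fin, Yan, 28, x1, 940, 1, 31), (qa, Tai, 2, k2, 2370, 6, 8), (qa, Tai, 2, k2, 6180, 6, 8), (qa, Tai, 2, k2, 6550, 6, 8)}.
π[floor, pid]: project onto (floor, pid) (4 duplicate(s) eliminated) → {(1, x1), (3, bio), (6, k2)}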